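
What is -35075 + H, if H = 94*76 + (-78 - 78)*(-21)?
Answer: -24655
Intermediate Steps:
H = 10420 (H = 7144 - 156*(-21) = 7144 + 3276 = 10420)
-35075 + H = -35075 + 10420 = -24655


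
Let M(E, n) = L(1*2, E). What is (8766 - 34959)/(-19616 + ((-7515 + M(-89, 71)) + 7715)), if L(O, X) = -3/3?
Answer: 26193/19417 ≈ 1.3490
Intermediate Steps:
L(O, X) = -1 (L(O, X) = -3*1/3 = -1)
M(E, n) = -1
(8766 - 34959)/(-19616 + ((-7515 + M(-89, 71)) + 7715)) = (8766 - 34959)/(-19616 + ((-7515 - 1) + 7715)) = -26193/(-19616 + (-7516 + 7715)) = -26193/(-19616 + 199) = -26193/(-19417) = -26193*(-1/19417) = 26193/19417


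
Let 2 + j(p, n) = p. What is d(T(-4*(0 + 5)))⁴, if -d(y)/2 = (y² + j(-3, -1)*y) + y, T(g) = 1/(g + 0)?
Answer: 43046721/1600000000 ≈ 0.026904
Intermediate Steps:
T(g) = 1/g
j(p, n) = -2 + p
d(y) = -2*y² + 8*y (d(y) = -2*((y² + (-2 - 3)*y) + y) = -2*((y² - 5*y) + y) = -2*(y² - 4*y) = -2*y² + 8*y)
d(T(-4*(0 + 5)))⁴ = (2*(4 - 1/((-4*(0 + 5))))/((-4*(0 + 5))))⁴ = (2*(4 - 1/((-4*5)))/((-4*5)))⁴ = (2*(4 - 1/(-20))/(-20))⁴ = (2*(-1/20)*(4 - 1*(-1/20)))⁴ = (2*(-1/20)*(4 + 1/20))⁴ = (2*(-1/20)*(81/20))⁴ = (-81/200)⁴ = 43046721/1600000000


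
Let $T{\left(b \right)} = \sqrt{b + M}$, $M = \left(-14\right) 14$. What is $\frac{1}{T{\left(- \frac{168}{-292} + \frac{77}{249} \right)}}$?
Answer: $- \frac{i \sqrt{64466784501}}{3546613} \approx - 0.07159 i$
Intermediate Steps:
$M = -196$
$T{\left(b \right)} = \sqrt{-196 + b}$ ($T{\left(b \right)} = \sqrt{b - 196} = \sqrt{-196 + b}$)
$\frac{1}{T{\left(- \frac{168}{-292} + \frac{77}{249} \right)}} = \frac{1}{\sqrt{-196 + \left(- \frac{168}{-292} + \frac{77}{249}\right)}} = \frac{1}{\sqrt{-196 + \left(\left(-168\right) \left(- \frac{1}{292}\right) + 77 \cdot \frac{1}{249}\right)}} = \frac{1}{\sqrt{-196 + \left(\frac{42}{73} + \frac{77}{249}\right)}} = \frac{1}{\sqrt{-196 + \frac{16079}{18177}}} = \frac{1}{\sqrt{- \frac{3546613}{18177}}} = \frac{1}{\frac{1}{18177} i \sqrt{64466784501}} = - \frac{i \sqrt{64466784501}}{3546613}$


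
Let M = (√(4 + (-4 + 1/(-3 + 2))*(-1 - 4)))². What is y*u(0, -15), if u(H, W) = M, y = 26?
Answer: 754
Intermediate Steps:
M = 29 (M = (√(4 + (-4 + 1/(-1))*(-5)))² = (√(4 + (-4 - 1)*(-5)))² = (√(4 - 5*(-5)))² = (√(4 + 25))² = (√29)² = 29)
u(H, W) = 29
y*u(0, -15) = 26*29 = 754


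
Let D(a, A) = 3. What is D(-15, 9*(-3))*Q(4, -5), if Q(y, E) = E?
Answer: -15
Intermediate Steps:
D(-15, 9*(-3))*Q(4, -5) = 3*(-5) = -15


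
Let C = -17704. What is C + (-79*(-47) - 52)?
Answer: -14043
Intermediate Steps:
C + (-79*(-47) - 52) = -17704 + (-79*(-47) - 52) = -17704 + (3713 - 52) = -17704 + 3661 = -14043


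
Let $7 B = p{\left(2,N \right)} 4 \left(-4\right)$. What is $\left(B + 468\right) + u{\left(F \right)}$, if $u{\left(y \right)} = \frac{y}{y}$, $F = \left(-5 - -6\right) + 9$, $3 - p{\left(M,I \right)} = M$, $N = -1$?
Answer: $\frac{3267}{7} \approx 466.71$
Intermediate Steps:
$p{\left(M,I \right)} = 3 - M$
$F = 10$ ($F = \left(-5 + 6\right) + 9 = 1 + 9 = 10$)
$B = - \frac{16}{7}$ ($B = \frac{\left(3 - 2\right) 4 \left(-4\right)}{7} = \frac{1 \cdot 4 \left(-4\right)}{7} = \frac{4 \left(-4\right)}{7} = \frac{1}{7} \left(-16\right) = - \frac{16}{7} \approx -2.2857$)
$u{\left(y \right)} = 1$
$\left(B + 468\right) + u{\left(F \right)} = \left(- \frac{16}{7} + 468\right) + 1 = \frac{3260}{7} + 1 = \frac{3267}{7}$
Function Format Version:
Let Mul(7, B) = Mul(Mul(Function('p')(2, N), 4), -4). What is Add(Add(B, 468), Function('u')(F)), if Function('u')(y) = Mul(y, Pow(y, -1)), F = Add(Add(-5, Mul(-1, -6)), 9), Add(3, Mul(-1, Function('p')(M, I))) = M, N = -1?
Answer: Rational(3267, 7) ≈ 466.71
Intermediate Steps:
Function('p')(M, I) = Add(3, Mul(-1, M))
F = 10 (F = Add(Add(-5, 6), 9) = Add(1, 9) = 10)
B = Rational(-16, 7) (B = Mul(Rational(1, 7), Mul(Mul(Add(3, Mul(-1, 2)), 4), -4)) = Mul(Rational(1, 7), Mul(Mul(Add(3, -2), 4), -4)) = Mul(Rational(1, 7), Mul(Mul(1, 4), -4)) = Mul(Rational(1, 7), Mul(4, -4)) = Mul(Rational(1, 7), -16) = Rational(-16, 7) ≈ -2.2857)
Function('u')(y) = 1
Add(Add(B, 468), Function('u')(F)) = Add(Add(Rational(-16, 7), 468), 1) = Add(Rational(3260, 7), 1) = Rational(3267, 7)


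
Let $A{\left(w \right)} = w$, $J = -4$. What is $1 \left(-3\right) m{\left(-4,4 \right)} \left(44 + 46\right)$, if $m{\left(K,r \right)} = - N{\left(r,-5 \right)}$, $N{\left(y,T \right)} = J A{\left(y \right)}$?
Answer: $-4320$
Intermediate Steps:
$N{\left(y,T \right)} = - 4 y$
$m{\left(K,r \right)} = 4 r$ ($m{\left(K,r \right)} = - \left(-4\right) r = 4 r$)
$1 \left(-3\right) m{\left(-4,4 \right)} \left(44 + 46\right) = 1 \left(-3\right) 4 \cdot 4 \left(44 + 46\right) = \left(-3\right) 16 \cdot 90 = \left(-48\right) 90 = -4320$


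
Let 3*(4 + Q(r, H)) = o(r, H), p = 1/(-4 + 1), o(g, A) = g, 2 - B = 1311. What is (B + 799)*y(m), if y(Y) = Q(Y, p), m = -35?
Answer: 7990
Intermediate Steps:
B = -1309 (B = 2 - 1*1311 = 2 - 1311 = -1309)
p = -⅓ (p = 1/(-3) = -⅓ ≈ -0.33333)
Q(r, H) = -4 + r/3
y(Y) = -4 + Y/3
(B + 799)*y(m) = (-1309 + 799)*(-4 + (⅓)*(-35)) = -510*(-4 - 35/3) = -510*(-47/3) = 7990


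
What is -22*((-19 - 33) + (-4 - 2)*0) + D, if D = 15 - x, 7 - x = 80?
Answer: 1232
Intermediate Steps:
x = -73 (x = 7 - 1*80 = 7 - 80 = -73)
D = 88 (D = 15 - 1*(-73) = 15 + 73 = 88)
-22*((-19 - 33) + (-4 - 2)*0) + D = -22*((-19 - 33) + (-4 - 2)*0) + 88 = -22*(-52 - 6*0) + 88 = -22*(-52 + 0) + 88 = -22*(-52) + 88 = 1144 + 88 = 1232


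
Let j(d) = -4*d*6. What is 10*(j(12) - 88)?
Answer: -3760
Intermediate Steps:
j(d) = -24*d
10*(j(12) - 88) = 10*(-24*12 - 88) = 10*(-288 - 88) = 10*(-376) = -3760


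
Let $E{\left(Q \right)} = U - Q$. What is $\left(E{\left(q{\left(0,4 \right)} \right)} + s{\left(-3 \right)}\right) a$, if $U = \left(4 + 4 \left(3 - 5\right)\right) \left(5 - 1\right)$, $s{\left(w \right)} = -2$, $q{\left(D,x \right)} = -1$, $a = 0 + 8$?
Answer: $-136$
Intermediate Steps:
$a = 8$
$U = -16$ ($U = \left(4 + 4 \left(-2\right)\right) 4 = \left(4 - 8\right) 4 = \left(-4\right) 4 = -16$)
$E{\left(Q \right)} = -16 - Q$
$\left(E{\left(q{\left(0,4 \right)} \right)} + s{\left(-3 \right)}\right) a = \left(\left(-16 - -1\right) - 2\right) 8 = \left(\left(-16 + 1\right) - 2\right) 8 = \left(-15 - 2\right) 8 = \left(-17\right) 8 = -136$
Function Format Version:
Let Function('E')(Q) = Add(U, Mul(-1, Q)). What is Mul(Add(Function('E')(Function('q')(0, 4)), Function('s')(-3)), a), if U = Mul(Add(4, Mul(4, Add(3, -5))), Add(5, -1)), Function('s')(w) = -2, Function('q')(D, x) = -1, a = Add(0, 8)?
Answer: -136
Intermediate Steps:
a = 8
U = -16 (U = Mul(Add(4, Mul(4, -2)), 4) = Mul(Add(4, -8), 4) = Mul(-4, 4) = -16)
Function('E')(Q) = Add(-16, Mul(-1, Q))
Mul(Add(Function('E')(Function('q')(0, 4)), Function('s')(-3)), a) = Mul(Add(Add(-16, Mul(-1, -1)), -2), 8) = Mul(Add(Add(-16, 1), -2), 8) = Mul(Add(-15, -2), 8) = Mul(-17, 8) = -136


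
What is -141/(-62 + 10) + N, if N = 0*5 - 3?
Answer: -15/52 ≈ -0.28846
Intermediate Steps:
N = -3 (N = 0 - 3 = -3)
-141/(-62 + 10) + N = -141/(-62 + 10) - 3 = -141/(-52) - 3 = -141*(-1/52) - 3 = 141/52 - 3 = -15/52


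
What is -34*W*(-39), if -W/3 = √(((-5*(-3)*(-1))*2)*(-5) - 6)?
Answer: -47736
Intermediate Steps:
W = -36 (W = -3*√(((-5*(-3)*(-1))*2)*(-5) - 6) = -3*√(((15*(-1))*2)*(-5) - 6) = -3*√(-15*2*(-5) - 6) = -3*√(-30*(-5) - 6) = -3*√(150 - 6) = -3*√144 = -3*12 = -36)
-34*W*(-39) = -34*(-36)*(-39) = 1224*(-39) = -47736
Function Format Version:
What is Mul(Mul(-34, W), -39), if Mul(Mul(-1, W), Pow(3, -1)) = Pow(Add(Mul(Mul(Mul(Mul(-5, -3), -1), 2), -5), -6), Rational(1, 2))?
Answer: -47736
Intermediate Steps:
W = -36 (W = Mul(-3, Pow(Add(Mul(Mul(Mul(Mul(-5, -3), -1), 2), -5), -6), Rational(1, 2))) = Mul(-3, Pow(Add(Mul(Mul(Mul(15, -1), 2), -5), -6), Rational(1, 2))) = Mul(-3, Pow(Add(Mul(Mul(-15, 2), -5), -6), Rational(1, 2))) = Mul(-3, Pow(Add(Mul(-30, -5), -6), Rational(1, 2))) = Mul(-3, Pow(Add(150, -6), Rational(1, 2))) = Mul(-3, Pow(144, Rational(1, 2))) = Mul(-3, 12) = -36)
Mul(Mul(-34, W), -39) = Mul(Mul(-34, -36), -39) = Mul(1224, -39) = -47736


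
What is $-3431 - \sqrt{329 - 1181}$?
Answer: $-3431 - 2 i \sqrt{213} \approx -3431.0 - 29.189 i$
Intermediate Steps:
$-3431 - \sqrt{329 - 1181} = -3431 - \sqrt{-852} = -3431 - 2 i \sqrt{213}$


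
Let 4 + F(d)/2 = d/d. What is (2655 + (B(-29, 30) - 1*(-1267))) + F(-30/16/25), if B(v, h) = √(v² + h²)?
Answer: 3916 + √1741 ≈ 3957.7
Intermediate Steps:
B(v, h) = √(h² + v²)
F(d) = -6 (F(d) = -8 + 2*(d/d) = -8 + 2*1 = -8 + 2 = -6)
(2655 + (B(-29, 30) - 1*(-1267))) + F(-30/16/25) = (2655 + (√(30² + (-29)²) - 1*(-1267))) - 6 = (2655 + (√(900 + 841) + 1267)) - 6 = (2655 + (√1741 + 1267)) - 6 = (2655 + (1267 + √1741)) - 6 = (3922 + √1741) - 6 = 3916 + √1741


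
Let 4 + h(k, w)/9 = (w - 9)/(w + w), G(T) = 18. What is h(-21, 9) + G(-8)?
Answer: -18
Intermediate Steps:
h(k, w) = -36 + 9*(-9 + w)/(2*w) (h(k, w) = -36 + 9*((w - 9)/(w + w)) = -36 + 9*((-9 + w)/((2*w))) = -36 + 9*((-9 + w)*(1/(2*w))) = -36 + 9*((-9 + w)/(2*w)) = -36 + 9*(-9 + w)/(2*w))
h(-21, 9) + G(-8) = (9/2)*(-9 - 7*9)/9 + 18 = (9/2)*(1/9)*(-9 - 63) + 18 = (9/2)*(1/9)*(-72) + 18 = -36 + 18 = -18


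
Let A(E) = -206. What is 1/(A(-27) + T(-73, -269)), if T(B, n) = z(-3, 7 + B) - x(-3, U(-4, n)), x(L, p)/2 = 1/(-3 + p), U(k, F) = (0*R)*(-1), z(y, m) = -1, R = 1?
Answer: -3/619 ≈ -0.0048465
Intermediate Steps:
U(k, F) = 0 (U(k, F) = (0*1)*(-1) = 0*(-1) = 0)
x(L, p) = 2/(-3 + p)
T(B, n) = -1/3 (T(B, n) = -1 - 2/(-3 + 0) = -1 - 2/(-3) = -1 - 2*(-1)/3 = -1 - 1*(-2/3) = -1 + 2/3 = -1/3)
1/(A(-27) + T(-73, -269)) = 1/(-206 - 1/3) = 1/(-619/3) = -3/619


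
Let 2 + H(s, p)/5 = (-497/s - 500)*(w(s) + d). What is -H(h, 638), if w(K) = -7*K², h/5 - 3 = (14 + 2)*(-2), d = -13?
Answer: -10597977274/29 ≈ -3.6545e+8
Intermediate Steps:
h = -145 (h = 15 + 5*((14 + 2)*(-2)) = 15 + 5*(16*(-2)) = 15 + 5*(-32) = 15 - 160 = -145)
H(s, p) = -10 + 5*(-500 - 497/s)*(-13 - 7*s²) (H(s, p) = -10 + 5*((-497/s - 500)*(-7*s² - 13)) = -10 + 5*((-500 - 497/s)*(-13 - 7*s²)) = -10 + 5*(-500 - 497/s)*(-13 - 7*s²))
-H(h, 638) = -(32490 + 17395*(-145) + 17500*(-145)² + 32305/(-145)) = -(32490 - 2522275 + 17500*21025 + 32305*(-1/145)) = -(32490 - 2522275 + 367937500 - 6461/29) = -1*10597977274/29 = -10597977274/29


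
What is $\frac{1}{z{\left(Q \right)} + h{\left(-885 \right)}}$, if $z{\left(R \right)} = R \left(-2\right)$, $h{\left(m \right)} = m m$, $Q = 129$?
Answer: $\frac{1}{782967} \approx 1.2772 \cdot 10^{-6}$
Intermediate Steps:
$h{\left(m \right)} = m^{2}$
$z{\left(R \right)} = - 2 R$
$\frac{1}{z{\left(Q \right)} + h{\left(-885 \right)}} = \frac{1}{\left(-2\right) 129 + \left(-885\right)^{2}} = \frac{1}{-258 + 783225} = \frac{1}{782967}$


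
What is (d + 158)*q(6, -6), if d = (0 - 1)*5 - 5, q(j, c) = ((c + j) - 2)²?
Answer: 592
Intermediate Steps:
q(j, c) = (-2 + c + j)²
d = -10 (d = -1*5 - 5 = -5 - 5 = -10)
(d + 158)*q(6, -6) = (-10 + 158)*(-2 - 6 + 6)² = 148*(-2)² = 148*4 = 592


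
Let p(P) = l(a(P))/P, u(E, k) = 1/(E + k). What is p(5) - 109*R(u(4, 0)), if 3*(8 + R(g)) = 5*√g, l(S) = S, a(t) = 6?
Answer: 23471/30 ≈ 782.37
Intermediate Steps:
R(g) = -8 + 5*√g/3 (R(g) = -8 + (5*√g)/3 = -8 + 5*√g/3)
p(P) = 6/P
p(5) - 109*R(u(4, 0)) = 6/5 - 109*(-8 + 5*√(1/(4 + 0))/3) = 6*(⅕) - 109*(-8 + 5*√(1/4)/3) = 6/5 - 109*(-8 + 5*√(¼)/3) = 6/5 - 109*(-8 + (5/3)*(½)) = 6/5 - 109*(-8 + ⅚) = 6/5 - 109*(-43/6) = 6/5 + 4687/6 = 23471/30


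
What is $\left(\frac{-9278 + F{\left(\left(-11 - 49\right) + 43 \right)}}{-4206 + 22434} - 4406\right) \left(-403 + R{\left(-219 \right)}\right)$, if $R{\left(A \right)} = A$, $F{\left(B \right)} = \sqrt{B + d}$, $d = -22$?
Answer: $\frac{12490047053}{4557} - \frac{311 i \sqrt{39}}{9114} \approx 2.7408 \cdot 10^{6} - 0.2131 i$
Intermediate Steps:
$F{\left(B \right)} = \sqrt{-22 + B}$ ($F{\left(B \right)} = \sqrt{B - 22} = \sqrt{-22 + B}$)
$\left(\frac{-9278 + F{\left(\left(-11 - 49\right) + 43 \right)}}{-4206 + 22434} - 4406\right) \left(-403 + R{\left(-219 \right)}\right) = \left(\frac{-9278 + \sqrt{-22 + \left(\left(-11 - 49\right) + 43\right)}}{-4206 + 22434} - 4406\right) \left(-403 - 219\right) = \left(\frac{-9278 + \sqrt{-22 + \left(-60 + 43\right)}}{18228} - 4406\right) \left(-622\right) = \left(\left(-9278 + \sqrt{-22 - 17}\right) \frac{1}{18228} - 4406\right) \left(-622\right) = \left(\left(-9278 + \sqrt{-39}\right) \frac{1}{18228} - 4406\right) \left(-622\right) = \left(\left(-9278 + i \sqrt{39}\right) \frac{1}{18228} - 4406\right) \left(-622\right) = \left(\left(- \frac{4639}{9114} + \frac{i \sqrt{39}}{18228}\right) - 4406\right) \left(-622\right) = \left(- \frac{40160923}{9114} + \frac{i \sqrt{39}}{18228}\right) \left(-622\right) = \frac{12490047053}{4557} - \frac{311 i \sqrt{39}}{9114}$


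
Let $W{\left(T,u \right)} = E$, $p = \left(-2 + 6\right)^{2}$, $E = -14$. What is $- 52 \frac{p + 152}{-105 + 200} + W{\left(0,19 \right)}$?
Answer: $- \frac{10066}{95} \approx -105.96$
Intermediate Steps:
$p = 16$ ($p = 4^{2} = 16$)
$W{\left(T,u \right)} = -14$
$- 52 \frac{p + 152}{-105 + 200} + W{\left(0,19 \right)} = - 52 \frac{16 + 152}{-105 + 200} - 14 = - 52 \cdot \frac{168}{95} - 14 = - 52 \cdot 168 \cdot \frac{1}{95} - 14 = \left(-52\right) \frac{168}{95} - 14 = - \frac{8736}{95} - 14 = - \frac{10066}{95}$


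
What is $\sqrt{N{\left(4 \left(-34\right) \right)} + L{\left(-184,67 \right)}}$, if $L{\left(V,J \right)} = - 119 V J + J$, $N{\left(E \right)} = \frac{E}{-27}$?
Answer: $\frac{\sqrt{118835427}}{9} \approx 1211.2$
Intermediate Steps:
$N{\left(E \right)} = - \frac{E}{27}$ ($N{\left(E \right)} = E \left(- \frac{1}{27}\right) = - \frac{E}{27}$)
$L{\left(V,J \right)} = J - 119 J V$ ($L{\left(V,J \right)} = - 119 J V + J = J - 119 J V$)
$\sqrt{N{\left(4 \left(-34\right) \right)} + L{\left(-184,67 \right)}} = \sqrt{- \frac{4 \left(-34\right)}{27} + 67 \left(1 - -21896\right)} = \sqrt{\left(- \frac{1}{27}\right) \left(-136\right) + 67 \left(1 + 21896\right)} = \sqrt{\frac{136}{27} + 67 \cdot 21897} = \sqrt{\frac{136}{27} + 1467099} = \sqrt{\frac{39611809}{27}} = \frac{\sqrt{118835427}}{9}$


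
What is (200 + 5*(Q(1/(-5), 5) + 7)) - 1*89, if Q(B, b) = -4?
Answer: 126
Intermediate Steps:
(200 + 5*(Q(1/(-5), 5) + 7)) - 1*89 = (200 + 5*(-4 + 7)) - 1*89 = (200 + 5*3) - 89 = (200 + 15) - 89 = 215 - 89 = 126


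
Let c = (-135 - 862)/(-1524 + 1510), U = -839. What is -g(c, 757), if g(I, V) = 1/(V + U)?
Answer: 1/82 ≈ 0.012195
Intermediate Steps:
c = 997/14 (c = -997/(-14) = -997*(-1/14) = 997/14 ≈ 71.214)
g(I, V) = 1/(-839 + V) (g(I, V) = 1/(V - 839) = 1/(-839 + V))
-g(c, 757) = -1/(-839 + 757) = -1/(-82) = -1*(-1/82) = 1/82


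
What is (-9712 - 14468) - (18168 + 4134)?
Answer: -46482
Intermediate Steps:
(-9712 - 14468) - (18168 + 4134) = -24180 - 1*22302 = -24180 - 22302 = -46482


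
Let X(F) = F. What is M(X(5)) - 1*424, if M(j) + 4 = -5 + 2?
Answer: -431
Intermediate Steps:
M(j) = -7 (M(j) = -4 + (-5 + 2) = -4 - 3 = -7)
M(X(5)) - 1*424 = -7 - 1*424 = -7 - 424 = -431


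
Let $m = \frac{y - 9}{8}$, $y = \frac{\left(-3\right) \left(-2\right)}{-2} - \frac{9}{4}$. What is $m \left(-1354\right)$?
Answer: $\frac{38589}{16} \approx 2411.8$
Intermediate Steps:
$y = - \frac{21}{4}$ ($y = 6 \left(- \frac{1}{2}\right) - \frac{9}{4} = -3 - \frac{9}{4} = - \frac{21}{4} \approx -5.25$)
$m = - \frac{57}{32}$ ($m = \frac{- \frac{21}{4} - 9}{8} = \left(- \frac{21}{4} - 9\right) \frac{1}{8} = \left(- \frac{57}{4}\right) \frac{1}{8} = - \frac{57}{32} \approx -1.7813$)
$m \left(-1354\right) = \left(- \frac{57}{32}\right) \left(-1354\right) = \frac{38589}{16}$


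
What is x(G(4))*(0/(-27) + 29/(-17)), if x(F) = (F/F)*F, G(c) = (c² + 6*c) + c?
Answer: -1276/17 ≈ -75.059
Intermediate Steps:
G(c) = c² + 7*c
x(F) = F (x(F) = 1*F = F)
x(G(4))*(0/(-27) + 29/(-17)) = (4*(7 + 4))*(0/(-27) + 29/(-17)) = (4*11)*(0*(-1/27) + 29*(-1/17)) = 44*(0 - 29/17) = 44*(-29/17) = -1276/17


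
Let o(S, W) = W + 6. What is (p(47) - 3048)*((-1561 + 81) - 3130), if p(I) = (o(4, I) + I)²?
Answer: -32048720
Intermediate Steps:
o(S, W) = 6 + W
p(I) = (6 + 2*I)² (p(I) = ((6 + I) + I)² = (6 + 2*I)²)
(p(47) - 3048)*((-1561 + 81) - 3130) = (4*(3 + 47)² - 3048)*((-1561 + 81) - 3130) = (4*50² - 3048)*(-1480 - 3130) = (4*2500 - 3048)*(-4610) = (10000 - 3048)*(-4610) = 6952*(-4610) = -32048720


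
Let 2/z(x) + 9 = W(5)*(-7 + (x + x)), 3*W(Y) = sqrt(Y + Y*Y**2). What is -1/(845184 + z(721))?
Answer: -37709084462171/31871114842098354426 + 1435*sqrt(130)/31871114842098354426 ≈ -1.1832e-6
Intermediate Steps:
W(Y) = sqrt(Y + Y**3)/3 (W(Y) = sqrt(Y + Y*Y**2)/3 = sqrt(Y + Y**3)/3)
z(x) = 2/(-9 + sqrt(130)*(-7 + 2*x)/3) (z(x) = 2/(-9 + (sqrt(5 + 5**3)/3)*(-7 + (x + x))) = 2/(-9 + (sqrt(5 + 125)/3)*(-7 + 2*x)) = 2/(-9 + (sqrt(130)/3)*(-7 + 2*x)) = 2/(-9 + sqrt(130)*(-7 + 2*x)/3))
-1/(845184 + z(721)) = -1/(845184 + 6/(-27 - 7*sqrt(130) + 2*721*sqrt(130))) = -1/(845184 + 6/(-27 - 7*sqrt(130) + 1442*sqrt(130))) = -1/(845184 + 6/(-27 + 1435*sqrt(130)))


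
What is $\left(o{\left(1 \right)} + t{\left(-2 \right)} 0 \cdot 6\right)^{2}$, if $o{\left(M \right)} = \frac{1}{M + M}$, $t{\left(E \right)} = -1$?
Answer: $\frac{1}{4} \approx 0.25$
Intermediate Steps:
$o{\left(M \right)} = \frac{1}{2 M}$
$\left(o{\left(1 \right)} + t{\left(-2 \right)} 0 \cdot 6\right)^{2} = \left(\frac{1}{2 \cdot 1} + \left(-1\right) 0 \cdot 6\right)^{2} = \left(\frac{1}{2} \cdot 1 + 0 \cdot 6\right)^{2} = \left(\frac{1}{2} + 0\right)^{2} = \left(\frac{1}{2}\right)^{2} = \frac{1}{4}$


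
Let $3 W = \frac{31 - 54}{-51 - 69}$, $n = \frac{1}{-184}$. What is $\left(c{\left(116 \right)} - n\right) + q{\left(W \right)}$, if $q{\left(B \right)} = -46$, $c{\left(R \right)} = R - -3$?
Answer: $\frac{13433}{184} \approx 73.005$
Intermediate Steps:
$c{\left(R \right)} = 3 + R$ ($c{\left(R \right)} = R + 3 = 3 + R$)
$n = - \frac{1}{184} \approx -0.0054348$
$W = \frac{23}{360}$ ($W = \frac{\left(31 - 54\right) \frac{1}{-51 - 69}}{3} = \frac{\left(-23\right) \frac{1}{-120}}{3} = \frac{\left(-23\right) \left(- \frac{1}{120}\right)}{3} = \frac{1}{3} \cdot \frac{23}{120} = \frac{23}{360} \approx 0.063889$)
$\left(c{\left(116 \right)} - n\right) + q{\left(W \right)} = \left(\left(3 + 116\right) - - \frac{1}{184}\right) - 46 = \left(119 + \frac{1}{184}\right) - 46 = \frac{21897}{184} - 46 = \frac{13433}{184}$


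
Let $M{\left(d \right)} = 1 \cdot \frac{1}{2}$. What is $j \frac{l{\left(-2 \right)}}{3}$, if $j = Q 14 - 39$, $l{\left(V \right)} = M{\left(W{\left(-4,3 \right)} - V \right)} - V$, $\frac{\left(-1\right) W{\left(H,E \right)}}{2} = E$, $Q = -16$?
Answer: $- \frac{1315}{6} \approx -219.17$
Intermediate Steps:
$W{\left(H,E \right)} = - 2 E$
$M{\left(d \right)} = \frac{1}{2}$ ($M{\left(d \right)} = 1 \cdot \frac{1}{2} = \frac{1}{2}$)
$l{\left(V \right)} = \frac{1}{2} - V$
$j = -263$ ($j = \left(-16\right) 14 - 39 = -224 - 39 = -263$)
$j \frac{l{\left(-2 \right)}}{3} = - 263 \frac{\frac{1}{2} - -2}{3} = - 263 \left(\frac{1}{2} + 2\right) \frac{1}{3} = - 263 \cdot \frac{5}{2} \cdot \frac{1}{3} = \left(-263\right) \frac{5}{6} = - \frac{1315}{6}$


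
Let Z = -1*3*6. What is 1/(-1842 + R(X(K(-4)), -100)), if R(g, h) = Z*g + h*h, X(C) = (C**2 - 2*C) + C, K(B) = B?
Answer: 1/7798 ≈ 0.00012824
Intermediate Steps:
Z = -18 (Z = -3*6 = -18)
X(C) = C**2 - C
R(g, h) = h**2 - 18*g (R(g, h) = -18*g + h*h = -18*g + h**2 = h**2 - 18*g)
1/(-1842 + R(X(K(-4)), -100)) = 1/(-1842 + ((-100)**2 - (-72)*(-1 - 4))) = 1/(-1842 + (10000 - (-72)*(-5))) = 1/(-1842 + (10000 - 18*20)) = 1/(-1842 + (10000 - 360)) = 1/(-1842 + 9640) = 1/7798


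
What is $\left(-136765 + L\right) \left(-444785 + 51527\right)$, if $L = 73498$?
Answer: $24880253886$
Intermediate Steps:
$\left(-136765 + L\right) \left(-444785 + 51527\right) = \left(-136765 + 73498\right) \left(-444785 + 51527\right) = \left(-63267\right) \left(-393258\right) = 24880253886$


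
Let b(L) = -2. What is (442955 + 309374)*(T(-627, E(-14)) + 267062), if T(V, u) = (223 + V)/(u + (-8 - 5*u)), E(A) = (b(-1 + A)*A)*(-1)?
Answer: 5223804687119/26 ≈ 2.0092e+11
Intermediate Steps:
E(A) = 2*A (E(A) = -2*A*(-1) = 2*A)
T(V, u) = (223 + V)/(-8 - 4*u)
(442955 + 309374)*(T(-627, E(-14)) + 267062) = (442955 + 309374)*((-223 - 1*(-627))/(4*(2 + 2*(-14))) + 267062) = 752329*((-223 + 627)/(4*(2 - 28)) + 267062) = 752329*((1/4)*404/(-26) + 267062) = 752329*((1/4)*(-1/26)*404 + 267062) = 752329*(-101/26 + 267062) = 752329*(6943511/26) = 5223804687119/26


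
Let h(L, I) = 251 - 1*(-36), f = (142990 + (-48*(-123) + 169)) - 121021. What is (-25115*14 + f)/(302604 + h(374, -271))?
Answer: -323568/302891 ≈ -1.0683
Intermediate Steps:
f = 28042 (f = (142990 + (5904 + 169)) - 121021 = (142990 + 6073) - 121021 = 149063 - 121021 = 28042)
h(L, I) = 287 (h(L, I) = 251 + 36 = 287)
(-25115*14 + f)/(302604 + h(374, -271)) = (-25115*14 + 28042)/(302604 + 287) = (-351610 + 28042)/302891 = -323568*1/302891 = -323568/302891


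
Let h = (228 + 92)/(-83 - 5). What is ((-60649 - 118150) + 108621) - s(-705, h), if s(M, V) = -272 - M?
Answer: -70611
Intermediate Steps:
h = -40/11 (h = 320/(-88) = 320*(-1/88) = -40/11 ≈ -3.6364)
((-60649 - 118150) + 108621) - s(-705, h) = ((-60649 - 118150) + 108621) - (-272 - 1*(-705)) = (-178799 + 108621) - (-272 + 705) = -70178 - 1*433 = -70178 - 433 = -70611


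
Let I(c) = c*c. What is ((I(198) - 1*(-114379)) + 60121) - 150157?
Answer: 63547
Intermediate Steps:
I(c) = c²
((I(198) - 1*(-114379)) + 60121) - 150157 = ((198² - 1*(-114379)) + 60121) - 150157 = ((39204 + 114379) + 60121) - 150157 = (153583 + 60121) - 150157 = 213704 - 150157 = 63547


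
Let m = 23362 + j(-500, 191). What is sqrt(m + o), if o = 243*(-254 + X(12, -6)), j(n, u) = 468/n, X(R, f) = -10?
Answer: I*sqrt(25494335)/25 ≈ 201.97*I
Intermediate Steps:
o = -64152 (o = 243*(-254 - 10) = 243*(-264) = -64152)
m = 2920133/125 (m = 23362 + 468/(-500) = 23362 + 468*(-1/500) = 23362 - 117/125 = 2920133/125 ≈ 23361.)
sqrt(m + o) = sqrt(2920133/125 - 64152) = sqrt(-5098867/125) = I*sqrt(25494335)/25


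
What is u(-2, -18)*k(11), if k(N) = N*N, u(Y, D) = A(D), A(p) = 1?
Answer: 121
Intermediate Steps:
u(Y, D) = 1
k(N) = N**2
u(-2, -18)*k(11) = 1*11**2 = 1*121 = 121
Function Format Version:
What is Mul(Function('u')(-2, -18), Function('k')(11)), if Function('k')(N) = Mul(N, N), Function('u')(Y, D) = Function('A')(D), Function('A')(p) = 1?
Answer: 121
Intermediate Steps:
Function('u')(Y, D) = 1
Function('k')(N) = Pow(N, 2)
Mul(Function('u')(-2, -18), Function('k')(11)) = Mul(1, Pow(11, 2)) = Mul(1, 121) = 121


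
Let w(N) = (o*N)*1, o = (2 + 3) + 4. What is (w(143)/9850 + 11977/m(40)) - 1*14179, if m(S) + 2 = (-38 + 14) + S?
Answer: -65617594/4925 ≈ -13323.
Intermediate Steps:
m(S) = -26 + S (m(S) = -2 + ((-38 + 14) + S) = -2 + (-24 + S) = -26 + S)
o = 9 (o = 5 + 4 = 9)
w(N) = 9*N (w(N) = (9*N)*1 = 9*N)
(w(143)/9850 + 11977/m(40)) - 1*14179 = ((9*143)/9850 + 11977/(-26 + 40)) - 1*14179 = (1287*(1/9850) + 11977/14) - 14179 = (1287/9850 + 11977*(1/14)) - 14179 = (1287/9850 + 1711/2) - 14179 = 4213981/4925 - 14179 = -65617594/4925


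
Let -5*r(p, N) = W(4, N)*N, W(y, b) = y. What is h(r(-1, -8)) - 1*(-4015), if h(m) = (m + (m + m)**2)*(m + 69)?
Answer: 2106387/125 ≈ 16851.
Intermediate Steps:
r(p, N) = -4*N/5
h(m) = (69 + m)*(m + 4*m**2) (h(m) = (m + (2*m)**2)*(69 + m) = (m + 4*m**2)*(69 + m) = (69 + m)*(m + 4*m**2))
h(r(-1, -8)) - 1*(-4015) = (-4/5*(-8))*(69 + 4*(-4/5*(-8))**2 + 277*(-4/5*(-8))) - 1*(-4015) = 32*(69 + 4*(32/5)**2 + 277*(32/5))/5 + 4015 = 32*(69 + 4*(1024/25) + 8864/5)/5 + 4015 = 32*(69 + 4096/25 + 8864/5)/5 + 4015 = (32/5)*(50141/25) + 4015 = 1604512/125 + 4015 = 2106387/125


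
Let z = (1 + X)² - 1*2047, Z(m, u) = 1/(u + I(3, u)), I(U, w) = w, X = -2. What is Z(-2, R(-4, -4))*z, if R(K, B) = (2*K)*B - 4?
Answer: -1023/28 ≈ -36.536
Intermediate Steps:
R(K, B) = -4 + 2*B*K (R(K, B) = 2*B*K - 4 = -4 + 2*B*K)
Z(m, u) = 1/(2*u) (Z(m, u) = 1/(u + u) = 1/(2*u))
z = -2046 (z = (1 - 2)² - 1*2047 = (-1)² - 2047 = 1 - 2047 = -2046)
Z(-2, R(-4, -4))*z = (1/(2*(-4 + 2*(-4)*(-4))))*(-2046) = (1/(2*(-4 + 32)))*(-2046) = ((½)/28)*(-2046) = ((½)*(1/28))*(-2046) = (1/56)*(-2046) = -1023/28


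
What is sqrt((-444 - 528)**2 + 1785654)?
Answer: 3*sqrt(303382) ≈ 1652.4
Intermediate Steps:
sqrt((-444 - 528)**2 + 1785654) = sqrt((-972)**2 + 1785654) = sqrt(944784 + 1785654) = sqrt(2730438) = 3*sqrt(303382)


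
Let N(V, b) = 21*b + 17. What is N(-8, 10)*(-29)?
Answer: -6583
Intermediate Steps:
N(V, b) = 17 + 21*b
N(-8, 10)*(-29) = (17 + 21*10)*(-29) = (17 + 210)*(-29) = 227*(-29) = -6583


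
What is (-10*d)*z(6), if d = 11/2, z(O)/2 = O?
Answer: -660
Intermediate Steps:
z(O) = 2*O
d = 11/2 (d = 11*(1/2) = 11/2 ≈ 5.5000)
(-10*d)*z(6) = (-10*11/2)*(2*6) = -55*12 = -660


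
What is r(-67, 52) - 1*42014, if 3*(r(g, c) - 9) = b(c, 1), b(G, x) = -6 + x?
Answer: -126020/3 ≈ -42007.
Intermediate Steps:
r(g, c) = 22/3 (r(g, c) = 9 + (-6 + 1)/3 = 9 + (⅓)*(-5) = 9 - 5/3 = 22/3)
r(-67, 52) - 1*42014 = 22/3 - 1*42014 = 22/3 - 42014 = -126020/3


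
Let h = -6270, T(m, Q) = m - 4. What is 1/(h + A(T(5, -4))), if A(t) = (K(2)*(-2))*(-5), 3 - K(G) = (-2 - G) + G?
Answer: -1/6220 ≈ -0.00016077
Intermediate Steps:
T(m, Q) = -4 + m
K(G) = 5 (K(G) = 3 - ((-2 - G) + G) = 3 - 1*(-2) = 3 + 2 = 5)
A(t) = 50 (A(t) = (5*(-2))*(-5) = -10*(-5) = 50)
1/(h + A(T(5, -4))) = 1/(-6270 + 50) = 1/(-6220) = -1/6220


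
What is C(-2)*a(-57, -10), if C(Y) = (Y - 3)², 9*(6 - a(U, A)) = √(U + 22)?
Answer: 150 - 25*I*√35/9 ≈ 150.0 - 16.434*I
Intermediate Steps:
a(U, A) = 6 - √(22 + U)/9 (a(U, A) = 6 - √(U + 22)/9 = 6 - √(22 + U)/9)
C(Y) = (-3 + Y)²
C(-2)*a(-57, -10) = (-3 - 2)²*(6 - √(22 - 57)/9) = (-5)²*(6 - I*√35/9) = 25*(6 - I*√35/9) = 150 - 25*I*√35/9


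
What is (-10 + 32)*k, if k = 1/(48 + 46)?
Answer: 11/47 ≈ 0.23404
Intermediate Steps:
k = 1/94 ≈ 0.010638
(-10 + 32)*k = (-10 + 32)*(1/94) = 22*(1/94) = 11/47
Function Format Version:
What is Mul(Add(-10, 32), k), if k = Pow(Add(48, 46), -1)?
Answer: Rational(11, 47) ≈ 0.23404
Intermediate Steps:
k = Rational(1, 94) (k = Pow(94, -1) = Rational(1, 94) ≈ 0.010638)
Mul(Add(-10, 32), k) = Mul(Add(-10, 32), Rational(1, 94)) = Mul(22, Rational(1, 94)) = Rational(11, 47)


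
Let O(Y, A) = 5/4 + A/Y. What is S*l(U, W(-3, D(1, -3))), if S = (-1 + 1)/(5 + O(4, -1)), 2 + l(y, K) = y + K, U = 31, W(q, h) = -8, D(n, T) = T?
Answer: 0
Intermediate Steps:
O(Y, A) = 5/4 + A/Y (O(Y, A) = 5*(¼) + A/Y = 5/4 + A/Y)
l(y, K) = -2 + K + y (l(y, K) = -2 + (y + K) = -2 + (K + y) = -2 + K + y)
S = 0 (S = (-1 + 1)/(5 + (5/4 - 1/4)) = 0/(5 + (5/4 - 1*¼)) = 0/(5 + (5/4 - ¼)) = 0/(5 + 1) = 0/6 = 0*(⅙) = 0)
S*l(U, W(-3, D(1, -3))) = 0*(-2 - 8 + 31) = 0*21 = 0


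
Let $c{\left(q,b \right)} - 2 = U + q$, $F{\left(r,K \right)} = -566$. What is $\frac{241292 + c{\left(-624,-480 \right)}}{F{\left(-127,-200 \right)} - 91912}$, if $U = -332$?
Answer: $- \frac{120169}{46239} \approx -2.5989$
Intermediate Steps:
$c{\left(q,b \right)} = -330 + q$ ($c{\left(q,b \right)} = 2 + \left(-332 + q\right) = -330 + q$)
$\frac{241292 + c{\left(-624,-480 \right)}}{F{\left(-127,-200 \right)} - 91912} = \frac{241292 - 954}{-566 - 91912} = \frac{241292 - 954}{-92478} = 240338 \left(- \frac{1}{92478}\right) = - \frac{120169}{46239}$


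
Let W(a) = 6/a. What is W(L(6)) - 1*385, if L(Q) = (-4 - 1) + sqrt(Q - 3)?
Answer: -4250/11 - 3*sqrt(3)/11 ≈ -386.84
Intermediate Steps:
L(Q) = -5 + sqrt(-3 + Q)
W(L(6)) - 1*385 = 6/(-5 + sqrt(-3 + 6)) - 1*385 = 6/(-5 + sqrt(3)) - 385 = -385 + 6/(-5 + sqrt(3))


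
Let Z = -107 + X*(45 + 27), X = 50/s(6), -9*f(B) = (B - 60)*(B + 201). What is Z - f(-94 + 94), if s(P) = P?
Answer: -847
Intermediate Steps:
f(B) = -(-60 + B)*(201 + B)/9 (f(B) = -(B - 60)*(B + 201)/9 = -(-60 + B)*(201 + B)/9)
X = 25/3 (X = 50/6 = 50*(⅙) = 25/3 ≈ 8.3333)
Z = 493 (Z = -107 + 25*(45 + 27)/3 = -107 + (25/3)*72 = -107 + 600 = 493)
Z - f(-94 + 94) = 493 - (1340 - 47*(-94 + 94)/3 - (-94 + 94)²/9) = 493 - (1340 - 47/3*0 - ⅑*0²) = 493 - (1340 + 0 - ⅑*0) = 493 - (1340 + 0 + 0) = 493 - 1*1340 = 493 - 1340 = -847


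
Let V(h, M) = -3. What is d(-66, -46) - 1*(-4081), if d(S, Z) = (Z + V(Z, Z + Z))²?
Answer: 6482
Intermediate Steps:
d(S, Z) = (-3 + Z)² (d(S, Z) = (Z - 3)² = (-3 + Z)²)
d(-66, -46) - 1*(-4081) = (-3 - 46)² - 1*(-4081) = (-49)² + 4081 = 2401 + 4081 = 6482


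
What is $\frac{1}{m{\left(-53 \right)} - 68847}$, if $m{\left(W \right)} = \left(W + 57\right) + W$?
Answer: $- \frac{1}{68896} \approx -1.4515 \cdot 10^{-5}$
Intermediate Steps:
$m{\left(W \right)} = 57 + 2 W$ ($m{\left(W \right)} = \left(57 + W\right) + W = 57 + 2 W$)
$\frac{1}{m{\left(-53 \right)} - 68847} = \frac{1}{\left(57 + 2 \left(-53\right)\right) - 68847} = \frac{1}{\left(57 - 106\right) - 68847} = \frac{1}{-49 - 68847} = \frac{1}{-68896} = - \frac{1}{68896}$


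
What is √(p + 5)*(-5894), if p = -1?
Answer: -11788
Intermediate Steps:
√(p + 5)*(-5894) = √(-1 + 5)*(-5894) = √4*(-5894) = 2*(-5894) = -11788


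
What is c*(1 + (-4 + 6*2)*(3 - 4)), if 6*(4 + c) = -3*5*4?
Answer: 98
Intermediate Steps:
c = -14 (c = -4 + (-3*5*4)/6 = -4 + (-15*4)/6 = -4 + (1/6)*(-60) = -4 - 10 = -14)
c*(1 + (-4 + 6*2)*(3 - 4)) = -14*(1 + (-4 + 6*2)*(3 - 4)) = -14*(1 + (-4 + 12)*(-1)) = -14*(1 + 8*(-1)) = -14*(1 - 8) = -14*(-7) = 98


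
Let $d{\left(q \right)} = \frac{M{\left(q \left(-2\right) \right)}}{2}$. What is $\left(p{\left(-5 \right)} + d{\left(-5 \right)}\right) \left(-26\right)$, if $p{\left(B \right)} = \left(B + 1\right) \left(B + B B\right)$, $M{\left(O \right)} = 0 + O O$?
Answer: $780$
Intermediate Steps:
$M{\left(O \right)} = O^{2}$ ($M{\left(O \right)} = 0 + O^{2} = O^{2}$)
$d{\left(q \right)} = 2 q^{2}$ ($d{\left(q \right)} = \frac{\left(q \left(-2\right)\right)^{2}}{2} = \left(- 2 q\right)^{2} \cdot \frac{1}{2} = 4 q^{2} \cdot \frac{1}{2} = 2 q^{2}$)
$p{\left(B \right)} = \left(1 + B\right) \left(B + B^{2}\right)$
$\left(p{\left(-5 \right)} + d{\left(-5 \right)}\right) \left(-26\right) = \left(- 5 \left(1 + \left(-5\right)^{2} + 2 \left(-5\right)\right) + 2 \left(-5\right)^{2}\right) \left(-26\right) = \left(- 5 \left(1 + 25 - 10\right) + 2 \cdot 25\right) \left(-26\right) = \left(\left(-5\right) 16 + 50\right) \left(-26\right) = \left(-80 + 50\right) \left(-26\right) = \left(-30\right) \left(-26\right) = 780$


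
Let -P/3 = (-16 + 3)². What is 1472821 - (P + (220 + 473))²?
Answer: 1438225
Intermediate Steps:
P = -507 (P = -3*(-16 + 3)² = -3*(-13)² = -3*169 = -507)
1472821 - (P + (220 + 473))² = 1472821 - (-507 + (220 + 473))² = 1472821 - (-507 + 693)² = 1472821 - 1*186² = 1472821 - 1*34596 = 1472821 - 34596 = 1438225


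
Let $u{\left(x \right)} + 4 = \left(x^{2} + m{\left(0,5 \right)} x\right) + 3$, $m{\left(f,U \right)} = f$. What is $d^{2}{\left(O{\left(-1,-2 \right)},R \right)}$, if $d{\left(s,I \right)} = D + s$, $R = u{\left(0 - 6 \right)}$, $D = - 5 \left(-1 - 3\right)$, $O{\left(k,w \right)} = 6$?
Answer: $676$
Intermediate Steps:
$u{\left(x \right)} = -1 + x^{2}$ ($u{\left(x \right)} = -4 + \left(\left(x^{2} + 0 x\right) + 3\right) = -4 + \left(\left(x^{2} + 0\right) + 3\right) = -4 + \left(x^{2} + 3\right) = -4 + \left(3 + x^{2}\right) = -1 + x^{2}$)
$D = 20$ ($D = \left(-5\right) \left(-4\right) = 20$)
$R = 35$ ($R = -1 + \left(0 - 6\right)^{2} = -1 + \left(-6\right)^{2} = -1 + 36 = 35$)
$d{\left(s,I \right)} = 20 + s$
$d^{2}{\left(O{\left(-1,-2 \right)},R \right)} = \left(20 + 6\right)^{2} = 26^{2} = 676$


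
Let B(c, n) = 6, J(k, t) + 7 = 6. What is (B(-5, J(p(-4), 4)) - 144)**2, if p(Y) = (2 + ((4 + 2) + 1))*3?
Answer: 19044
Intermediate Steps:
p(Y) = 27 (p(Y) = (2 + (6 + 1))*3 = (2 + 7)*3 = 9*3 = 27)
J(k, t) = -1 (J(k, t) = -7 + 6 = -1)
(B(-5, J(p(-4), 4)) - 144)**2 = (6 - 144)**2 = (-138)**2 = 19044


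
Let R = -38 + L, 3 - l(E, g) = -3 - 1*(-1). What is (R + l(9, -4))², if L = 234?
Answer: 40401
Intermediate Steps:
l(E, g) = 5 (l(E, g) = 3 - (-3 - 1*(-1)) = 3 - (-3 + 1) = 3 - 1*(-2) = 3 + 2 = 5)
R = 196 (R = -38 + 234 = 196)
(R + l(9, -4))² = (196 + 5)² = 201² = 40401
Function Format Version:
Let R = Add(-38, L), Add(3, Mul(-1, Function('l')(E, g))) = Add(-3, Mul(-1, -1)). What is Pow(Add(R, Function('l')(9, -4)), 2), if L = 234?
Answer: 40401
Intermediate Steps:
Function('l')(E, g) = 5 (Function('l')(E, g) = Add(3, Mul(-1, Add(-3, Mul(-1, -1)))) = Add(3, Mul(-1, Add(-3, 1))) = Add(3, Mul(-1, -2)) = Add(3, 2) = 5)
R = 196 (R = Add(-38, 234) = 196)
Pow(Add(R, Function('l')(9, -4)), 2) = Pow(Add(196, 5), 2) = Pow(201, 2) = 40401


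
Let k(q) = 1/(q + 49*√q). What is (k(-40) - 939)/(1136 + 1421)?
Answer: -2292100/6241637 - 49*I*√10/124832740 ≈ -0.36723 - 1.2413e-6*I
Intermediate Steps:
(k(-40) - 939)/(1136 + 1421) = (1/(-40 + 49*√(-40)) - 939)/(1136 + 1421) = (1/(-40 + 49*(2*I*√10)) - 939)/2557 = (1/(-40 + 98*I*√10) - 939)*(1/2557) = (-939 + 1/(-40 + 98*I*√10))*(1/2557) = -939/2557 + 1/(2557*(-40 + 98*I*√10))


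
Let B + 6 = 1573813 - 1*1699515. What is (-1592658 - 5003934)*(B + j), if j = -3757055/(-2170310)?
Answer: 179969260208617560/217031 ≈ 8.2923e+11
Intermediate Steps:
B = -125708 (B = -6 + (1573813 - 1*1699515) = -6 + (1573813 - 1699515) = -6 - 125702 = -125708)
j = 751411/434062 (j = -3757055*(-1/2170310) = 751411/434062 ≈ 1.7311)
(-1592658 - 5003934)*(B + j) = (-1592658 - 5003934)*(-125708 + 751411/434062) = -6596592*(-54564314485/434062) = 179969260208617560/217031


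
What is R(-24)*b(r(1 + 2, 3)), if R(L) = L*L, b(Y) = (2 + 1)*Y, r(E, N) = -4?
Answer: -6912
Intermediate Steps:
b(Y) = 3*Y
R(L) = L²
R(-24)*b(r(1 + 2, 3)) = (-24)²*(3*(-4)) = 576*(-12) = -6912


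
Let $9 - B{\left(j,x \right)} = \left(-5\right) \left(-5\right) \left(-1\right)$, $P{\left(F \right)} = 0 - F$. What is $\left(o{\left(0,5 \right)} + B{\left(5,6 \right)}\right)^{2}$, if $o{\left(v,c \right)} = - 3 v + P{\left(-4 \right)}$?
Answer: $1444$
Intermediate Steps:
$P{\left(F \right)} = - F$
$B{\left(j,x \right)} = 34$ ($B{\left(j,x \right)} = 9 - \left(-5\right) \left(-5\right) \left(-1\right) = 9 - 25 \left(-1\right) = 9 - -25 = 9 + 25 = 34$)
$o{\left(v,c \right)} = 4 - 3 v$ ($o{\left(v,c \right)} = - 3 v - -4 = - 3 v + 4 = 4 - 3 v$)
$\left(o{\left(0,5 \right)} + B{\left(5,6 \right)}\right)^{2} = \left(\left(4 - 0\right) + 34\right)^{2} = \left(\left(4 + 0\right) + 34\right)^{2} = \left(4 + 34\right)^{2} = 38^{2} = 1444$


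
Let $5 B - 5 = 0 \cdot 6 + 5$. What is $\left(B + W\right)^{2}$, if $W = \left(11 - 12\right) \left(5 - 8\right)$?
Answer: $25$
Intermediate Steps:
$W = 3$ ($W = \left(11 - 12\right) \left(-3\right) = \left(-1\right) \left(-3\right) = 3$)
$B = 2$ ($B = 1 + \frac{0 \cdot 6 + 5}{5} = 1 + \frac{0 + 5}{5} = 1 + \frac{1}{5} \cdot 5 = 1 + 1 = 2$)
$\left(B + W\right)^{2} = \left(2 + 3\right)^{2} = 5^{2} = 25$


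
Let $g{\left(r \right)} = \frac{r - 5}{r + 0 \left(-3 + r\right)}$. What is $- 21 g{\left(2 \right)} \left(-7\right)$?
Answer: $- \frac{441}{2} \approx -220.5$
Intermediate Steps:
$g{\left(r \right)} = \frac{-5 + r}{r}$ ($g{\left(r \right)} = \frac{-5 + r}{r + 0} = \frac{-5 + r}{r}$)
$- 21 g{\left(2 \right)} \left(-7\right) = - 21 \frac{-5 + 2}{2} \left(-7\right) = - 21 \cdot \frac{1}{2} \left(-3\right) \left(-7\right) = \left(-21\right) \left(- \frac{3}{2}\right) \left(-7\right) = \frac{63}{2} \left(-7\right) = - \frac{441}{2}$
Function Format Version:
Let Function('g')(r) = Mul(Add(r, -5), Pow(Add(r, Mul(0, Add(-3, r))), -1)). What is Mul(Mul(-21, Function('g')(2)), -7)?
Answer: Rational(-441, 2) ≈ -220.50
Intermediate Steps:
Function('g')(r) = Mul(Pow(r, -1), Add(-5, r)) (Function('g')(r) = Mul(Add(-5, r), Pow(Add(r, 0), -1)) = Mul(Add(-5, r), Pow(r, -1)) = Mul(Pow(r, -1), Add(-5, r)))
Mul(Mul(-21, Function('g')(2)), -7) = Mul(Mul(-21, Mul(Pow(2, -1), Add(-5, 2))), -7) = Mul(Mul(-21, Mul(Rational(1, 2), -3)), -7) = Mul(Mul(-21, Rational(-3, 2)), -7) = Mul(Rational(63, 2), -7) = Rational(-441, 2)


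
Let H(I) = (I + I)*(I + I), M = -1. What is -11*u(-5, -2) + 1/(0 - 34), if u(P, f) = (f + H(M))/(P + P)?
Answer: 369/170 ≈ 2.1706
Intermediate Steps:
H(I) = 4*I² (H(I) = (2*I)*(2*I) = 4*I²)
u(P, f) = (4 + f)/(2*P) (u(P, f) = (f + 4*(-1)²)/(P + P) = (f + 4*1)/((2*P)) = (f + 4)*(1/(2*P)) = (4 + f)*(1/(2*P)) = (4 + f)/(2*P))
-11*u(-5, -2) + 1/(0 - 34) = -11*(4 - 2)/(2*(-5)) + 1/(0 - 34) = -11*(-1)*2/(2*5) + 1/(-34) = -11*(-⅕) - 1/34 = 11/5 - 1/34 = 369/170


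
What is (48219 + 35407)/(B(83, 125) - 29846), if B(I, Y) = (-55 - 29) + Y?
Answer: -83626/29805 ≈ -2.8058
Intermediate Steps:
B(I, Y) = -84 + Y
(48219 + 35407)/(B(83, 125) - 29846) = (48219 + 35407)/((-84 + 125) - 29846) = 83626/(41 - 29846) = 83626/(-29805) = 83626*(-1/29805) = -83626/29805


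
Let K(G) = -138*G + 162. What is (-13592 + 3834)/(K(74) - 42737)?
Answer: 1394/7541 ≈ 0.18486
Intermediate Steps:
K(G) = 162 - 138*G
(-13592 + 3834)/(K(74) - 42737) = (-13592 + 3834)/((162 - 138*74) - 42737) = -9758/((162 - 10212) - 42737) = -9758/(-10050 - 42737) = -9758/(-52787) = -9758*(-1/52787) = 1394/7541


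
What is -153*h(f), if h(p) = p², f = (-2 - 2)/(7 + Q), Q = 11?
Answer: -68/9 ≈ -7.5556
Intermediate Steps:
f = -2/9 (f = (-2 - 2)/(7 + 11) = -4/18 = -4*1/18 = -2/9 ≈ -0.22222)
-153*h(f) = -153*(-2/9)² = -153*4/81 = -68/9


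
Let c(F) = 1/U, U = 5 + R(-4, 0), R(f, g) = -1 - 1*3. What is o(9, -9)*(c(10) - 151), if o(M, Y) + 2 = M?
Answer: -1050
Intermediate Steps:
R(f, g) = -4 (R(f, g) = -1 - 3 = -4)
o(M, Y) = -2 + M
U = 1 (U = 5 - 4 = 1)
c(F) = 1 (c(F) = 1/1 = 1)
o(9, -9)*(c(10) - 151) = (-2 + 9)*(1 - 151) = 7*(-150) = -1050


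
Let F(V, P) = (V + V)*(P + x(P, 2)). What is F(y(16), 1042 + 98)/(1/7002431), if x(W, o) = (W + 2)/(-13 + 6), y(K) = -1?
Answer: -95765246356/7 ≈ -1.3681e+10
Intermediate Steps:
x(W, o) = -2/7 - W/7 (x(W, o) = (2 + W)/(-7) = (2 + W)*(-⅐) = -2/7 - W/7)
F(V, P) = 2*V*(-2/7 + 6*P/7) (F(V, P) = (V + V)*(P + (-2/7 - P/7)) = (2*V)*(-2/7 + 6*P/7) = 2*V*(-2/7 + 6*P/7))
F(y(16), 1042 + 98)/(1/7002431) = ((4/7)*(-1)*(-1 + 3*(1042 + 98)))/(1/7002431) = ((4/7)*(-1)*(-1 + 3*1140))/(1/7002431) = ((4/7)*(-1)*(-1 + 3420))*7002431 = ((4/7)*(-1)*3419)*7002431 = -13676/7*7002431 = -95765246356/7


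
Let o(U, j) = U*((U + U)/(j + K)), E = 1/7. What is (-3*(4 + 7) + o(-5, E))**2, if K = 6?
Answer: 1142761/1849 ≈ 618.04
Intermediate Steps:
E = 1/7 ≈ 0.14286
o(U, j) = 2*U**2/(6 + j) (o(U, j) = U*((U + U)/(j + 6)) = U*((2*U)/(6 + j)) = U*(2*U/(6 + j)) = 2*U**2/(6 + j))
(-3*(4 + 7) + o(-5, E))**2 = (-3*(4 + 7) + 2*(-5)**2/(6 + 1/7))**2 = (-3*11 + 2*25/(43/7))**2 = (-33 + 2*25*(7/43))**2 = (-33 + 350/43)**2 = (-1069/43)**2 = 1142761/1849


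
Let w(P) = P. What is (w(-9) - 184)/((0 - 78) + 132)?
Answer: -193/54 ≈ -3.5741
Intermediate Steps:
(w(-9) - 184)/((0 - 78) + 132) = (-9 - 184)/((0 - 78) + 132) = -193/(-78 + 132) = -193/54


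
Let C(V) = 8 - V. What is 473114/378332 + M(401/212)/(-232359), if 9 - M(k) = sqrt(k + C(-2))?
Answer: 18321481823/14651474198 + sqrt(133613)/24630054 ≈ 1.2505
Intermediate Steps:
M(k) = 9 - sqrt(10 + k) (M(k) = 9 - sqrt(k + (8 - 1*(-2))) = 9 - sqrt(k + (8 + 2)) = 9 - sqrt(k + 10) = 9 - sqrt(10 + k))
473114/378332 + M(401/212)/(-232359) = 473114/378332 + (9 - sqrt(10 + 401/212))/(-232359) = 473114*(1/378332) + (9 - sqrt(10 + 401*(1/212)))*(-1/232359) = 236557/189166 + (9 - sqrt(10 + 401/212))*(-1/232359) = 236557/189166 + (9 - sqrt(2521/212))*(-1/232359) = 236557/189166 + (9 - sqrt(133613)/106)*(-1/232359) = 236557/189166 + (-3/77453 + sqrt(133613)/24630054) = 18321481823/14651474198 + sqrt(133613)/24630054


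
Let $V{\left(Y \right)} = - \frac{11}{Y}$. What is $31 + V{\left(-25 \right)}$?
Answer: $\frac{786}{25} \approx 31.44$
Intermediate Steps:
$31 + V{\left(-25 \right)} = 31 - \frac{11}{-25} = 31 - - \frac{11}{25} = 31 + \frac{11}{25} = \frac{786}{25}$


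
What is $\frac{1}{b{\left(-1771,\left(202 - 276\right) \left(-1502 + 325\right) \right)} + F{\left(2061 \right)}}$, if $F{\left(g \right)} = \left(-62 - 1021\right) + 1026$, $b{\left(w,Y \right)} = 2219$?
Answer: $\frac{1}{2162} \approx 0.00046253$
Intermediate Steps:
$F{\left(g \right)} = -57$ ($F{\left(g \right)} = -1083 + 1026 = -57$)
$\frac{1}{b{\left(-1771,\left(202 - 276\right) \left(-1502 + 325\right) \right)} + F{\left(2061 \right)}} = \frac{1}{2219 - 57} = \frac{1}{2162}$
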